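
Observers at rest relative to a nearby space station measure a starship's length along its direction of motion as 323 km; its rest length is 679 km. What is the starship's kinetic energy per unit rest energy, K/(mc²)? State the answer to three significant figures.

Length contraction gives γ = L₀/L = 679/323 = 2.10217.
K/(mc²) = γ − 1 = 2.10217 − 1 = 1.10.

1.10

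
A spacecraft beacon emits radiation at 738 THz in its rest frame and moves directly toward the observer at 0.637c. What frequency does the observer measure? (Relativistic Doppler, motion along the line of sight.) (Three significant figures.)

1570 THz

Relativistic Doppler (source moving toward): f_obs = f_src · √((1+β)/(1−β)).
With β = 0.637: factor = √(1.637/0.363) = 2.1236.
f_obs = 738 × 2.1236 = 1570 THz.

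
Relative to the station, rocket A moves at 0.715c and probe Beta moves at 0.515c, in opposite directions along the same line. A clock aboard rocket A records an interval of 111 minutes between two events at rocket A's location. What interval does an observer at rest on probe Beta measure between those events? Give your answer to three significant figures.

253 minutes

Speed of rocket A in probe Beta's frame: u = (v_A + v_B)/(1 + v_A v_B/c²) = (0.715 + 0.515)/(1 + 0.715×0.515) = 1.23/1.368225 = 0.89897; |u| = 0.89897c.
γ for this relative speed: γ = 1/√(1 − 0.808147) = 2.2831.
Rocket A's interval is proper; time dilation gives Δt_B = γΔτ = 2.2831 × 111 minutes = 253 minutes.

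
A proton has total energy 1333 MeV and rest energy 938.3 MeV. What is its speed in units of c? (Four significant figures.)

0.7103c

γ = E/(mc²) = 1333/938.3 = 1.4207.
β = √(1 − 1/γ²) = √(1 − 0.495445) = √0.504555 = 0.7103.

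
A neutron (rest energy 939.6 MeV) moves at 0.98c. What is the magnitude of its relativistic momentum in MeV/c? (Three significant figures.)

4630 MeV/c

β² = 0.9604, so γ = 1/√0.0396 = 5.0252.
Momentum: p = γβ·mc = 5.0252 × 0.98 × 939.6 MeV/c = 4630 MeV/c.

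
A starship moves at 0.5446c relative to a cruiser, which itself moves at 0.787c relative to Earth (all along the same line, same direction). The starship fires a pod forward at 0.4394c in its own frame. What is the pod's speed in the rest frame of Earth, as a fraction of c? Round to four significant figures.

0.9730c

Compose velocities in two stages. Stage 1 (into S'): u₁ = (0.4394+0.5446)/(1+0.4394×0.5446) = 0.794.
Stage 2 (into S): u = (0.794+0.787)/(1+0.794×0.787) = 0.973, so the speed is 0.9730c.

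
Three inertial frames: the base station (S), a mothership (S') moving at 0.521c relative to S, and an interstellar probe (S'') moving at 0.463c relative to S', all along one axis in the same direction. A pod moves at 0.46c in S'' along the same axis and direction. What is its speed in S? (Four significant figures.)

0.9180c

First combine the pod and interstellar probe (S''→S'): u₁ = (0.46 + 0.463)/(1 + 0.46×0.463) = 0.923/1.21298 = 0.76094.
Then combine with the mothership (S'→S): u = (0.76094 + 0.521)/(1 + 0.76094×0.521) = 1.28194/1.39644974 = 0.918.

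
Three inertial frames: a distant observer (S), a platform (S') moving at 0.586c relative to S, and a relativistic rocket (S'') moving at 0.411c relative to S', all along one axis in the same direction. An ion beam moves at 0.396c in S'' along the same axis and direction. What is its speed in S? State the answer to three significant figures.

0.910c

First combine the ion beam and relativistic rocket (S''→S'): u₁ = (0.396 + 0.411)/(1 + 0.396×0.411) = 0.807/1.162756 = 0.69404.
Then combine with the platform (S'→S): u = (0.69404 + 0.586)/(1 + 0.69404×0.586) = 1.28004/1.40670744 = 0.90995.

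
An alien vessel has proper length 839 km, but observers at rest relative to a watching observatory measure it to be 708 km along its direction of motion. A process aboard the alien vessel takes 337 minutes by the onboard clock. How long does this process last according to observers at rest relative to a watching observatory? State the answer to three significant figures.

399 minutes

γ = L₀/L = 839/708 = 1.18503.
Δt = γΔτ = 1.18503 × 337 = 399 minutes.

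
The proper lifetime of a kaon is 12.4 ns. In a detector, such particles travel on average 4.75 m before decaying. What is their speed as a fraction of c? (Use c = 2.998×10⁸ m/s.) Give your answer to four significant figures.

d = βγcτ ⇒ βγ = d/(cτ) = 4.750 m / (3.71752 m) = 1.2777.
β = (βγ)/√(1+(βγ)²) = 1.2777/√2.63252 = 0.7875.

0.7875c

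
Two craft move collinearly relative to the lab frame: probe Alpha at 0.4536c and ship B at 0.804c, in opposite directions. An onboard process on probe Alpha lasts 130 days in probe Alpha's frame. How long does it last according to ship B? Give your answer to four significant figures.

Transform probe Alpha's velocity into ship B's frame: (0.4536 + 0.804)/(1 + 0.4536·0.804) = 1.2576/1.3646944, so the relative speed is 0.92152c.
γ for this relative speed: γ = 1/√(1 − 0.849199) = 2.5751.
The clock on probe Alpha records proper time, so ship B measures Δt = γΔτ = 2.5751 × 130 = 334.8 days.

334.8 days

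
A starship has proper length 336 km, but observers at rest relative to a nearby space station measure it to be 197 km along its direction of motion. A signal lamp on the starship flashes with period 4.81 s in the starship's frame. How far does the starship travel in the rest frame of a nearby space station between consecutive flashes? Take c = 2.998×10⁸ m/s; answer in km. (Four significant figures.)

1.992×10^6 km

γ = L₀/L = 336/197 = 1.70558.
β = √(1 − 1/γ²) = 0.81009. Lab-frame period = γτ = 1.70558×4.81 s = 8.2038 s. Distance = βc × γτ = 0.81009 × 2.998×10⁸ m/s × 8.2038 s = 1.9924×10^9 m = 1.992×10^6 km.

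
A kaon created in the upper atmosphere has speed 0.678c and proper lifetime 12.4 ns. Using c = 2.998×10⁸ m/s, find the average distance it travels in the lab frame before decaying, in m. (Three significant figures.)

3.43 m

γ = 1/√(1 − β²) = 1/√(1 − 0.459684) = 1/√0.540316 = 1/0.735062 = 1.3604.
Lab-frame lifetime: Δt = γτ = 1.3604 × 12.4 ns = 16.869 ns.
Distance: d = vΔt = 0.678 × 2.998×10⁸ m/s × 1.6869×10^-8 s = 3.43 m.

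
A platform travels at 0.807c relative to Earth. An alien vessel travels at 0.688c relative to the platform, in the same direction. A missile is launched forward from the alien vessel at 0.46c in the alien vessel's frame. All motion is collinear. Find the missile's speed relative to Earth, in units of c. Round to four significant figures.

First combine the missile and alien vessel (S''→S'): u₁ = (0.46 + 0.688)/(1 + 0.46×0.688) = 1.148/1.31648 = 0.87202.
Then combine with the platform (S'→S): u = (0.87202 + 0.807)/(1 + 0.87202×0.807) = 1.67902/1.70372014 = 0.9855.

0.9855c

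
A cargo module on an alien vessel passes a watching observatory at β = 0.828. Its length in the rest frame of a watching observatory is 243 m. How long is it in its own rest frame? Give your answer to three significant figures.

β² = 0.685584, so γ = 1/√0.314416 = 1.7834.
Proper length: L₀ = γ·L = 1.7834 × 243 = 433 m.

433 m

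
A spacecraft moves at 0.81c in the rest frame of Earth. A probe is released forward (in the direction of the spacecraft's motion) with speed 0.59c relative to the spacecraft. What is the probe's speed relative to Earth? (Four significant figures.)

0.9473c

Relativistic velocity addition: u = (u' + v)/(1 + u'v/c²), with u' = 0.59c and v = 0.81c.
Numerator: 0.59 + 0.81 = 1.4. Denominator: 1 + (0.59)(0.81) = 1.4779.
u = 1.4/1.4779 = 0.94729, so the speed is 0.9473c.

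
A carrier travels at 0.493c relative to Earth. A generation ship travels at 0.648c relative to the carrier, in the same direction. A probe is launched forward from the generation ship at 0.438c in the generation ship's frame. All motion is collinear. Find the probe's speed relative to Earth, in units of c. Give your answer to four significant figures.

First combine the probe and generation ship (S''→S'): u₁ = (0.438 + 0.648)/(1 + 0.438×0.648) = 1.086/1.283824 = 0.84591.
Then combine with the carrier (S'→S): u = (0.84591 + 0.493)/(1 + 0.84591×0.493) = 1.33891/1.41703363 = 0.94487.

0.9449c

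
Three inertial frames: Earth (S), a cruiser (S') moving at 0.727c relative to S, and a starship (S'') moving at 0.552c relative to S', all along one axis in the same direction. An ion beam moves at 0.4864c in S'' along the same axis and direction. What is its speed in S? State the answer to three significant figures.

0.969c

Compose velocities in two stages. Stage 1 (into S'): u₁ = (0.4864+0.552)/(1+0.4864×0.552) = 0.81861.
Stage 2 (into S): u = (0.81861+0.727)/(1+0.81861×0.727) = 0.96896, so the speed is 0.969c.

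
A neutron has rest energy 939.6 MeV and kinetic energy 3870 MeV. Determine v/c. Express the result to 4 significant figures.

0.9807

γ = 1 + K/(mc²) = 1 + 3870/939.6 = 5.1188.
β = √(1 − 1/γ²) = √(1 − 0.0381649) = √0.9618351 = 0.9807.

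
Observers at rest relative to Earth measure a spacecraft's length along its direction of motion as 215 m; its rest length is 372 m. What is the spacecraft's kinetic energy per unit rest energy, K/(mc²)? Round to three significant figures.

0.730

Length contraction gives γ = L₀/L = 372/215 = 1.73023.
Since K = (γ−1)mc², K/(mc²) = 1.73023 − 1 = 0.730.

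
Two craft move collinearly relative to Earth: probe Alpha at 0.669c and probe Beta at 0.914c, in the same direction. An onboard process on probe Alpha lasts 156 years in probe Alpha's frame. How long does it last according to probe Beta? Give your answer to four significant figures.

The velocity of probe Alpha relative to probe Beta is (0.669 − 0.914)c / (1 − 0.669×0.914) = −0.63058c; relative speed 0.63058c.
At |u| = 0.63058c, γ = (1 − 0.397631)^(−1/2) = 1.2885.
Probe Alpha's interval is proper; time dilation gives Δt_B = γΔτ = 1.2885 × 156 years = 201.0 years.

201.0 years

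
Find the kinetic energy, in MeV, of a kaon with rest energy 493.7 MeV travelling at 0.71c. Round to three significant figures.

γ = 1/√(1 − β²) = 1/√(1 − 0.5041) = 1/√0.4959 = 1/0.704202 = 1.42005.
Kinetic energy: K = (γ − 1)mc² = (1.42005 − 1) × 493.7 MeV = 0.42005 × 493.7 = 207 MeV.

207 MeV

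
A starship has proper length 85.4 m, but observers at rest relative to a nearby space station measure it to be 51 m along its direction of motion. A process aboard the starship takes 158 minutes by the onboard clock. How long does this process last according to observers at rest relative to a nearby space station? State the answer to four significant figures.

264.6 minutes

Length contraction gives γ = L₀/L = 85.4/51 = 1.67451.
The same γ dilates the second interval: 1.67451 × 158 minutes = 264.6 minutes.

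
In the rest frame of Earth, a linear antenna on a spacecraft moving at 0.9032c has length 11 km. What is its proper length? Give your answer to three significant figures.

γ = 1/√(1 − β²) = 1/√(1 − 0.81577024) = 1/√0.18422976 = 1/0.42922 = 2.3298.
Proper length: L₀ = γ·L = 2.3298 × 11 = 25.6 km.

25.6 km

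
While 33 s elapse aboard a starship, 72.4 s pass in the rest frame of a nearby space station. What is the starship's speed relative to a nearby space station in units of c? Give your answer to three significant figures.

γ = Δt/Δτ = 72.4/33 = 2.1939.
β = √(1 − 1/γ²) = √(1 − 0.207762) = √0.792238 = 0.890.

0.890c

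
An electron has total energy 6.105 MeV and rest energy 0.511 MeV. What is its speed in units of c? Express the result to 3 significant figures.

Total energy E = γmc² gives γ = 6.105/0.511 = 11.947.
Hence β = √(1 − 1/γ²) = √(1 − 0.0070062) = √0.9929938 = 0.996.

0.996c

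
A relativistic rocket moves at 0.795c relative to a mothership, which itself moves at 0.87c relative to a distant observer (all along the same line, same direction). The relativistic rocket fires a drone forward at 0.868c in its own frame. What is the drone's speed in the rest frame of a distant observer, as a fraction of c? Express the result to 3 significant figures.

0.999c

Apply u = (u'+v)/(1+u'v) twice. Drone in the mothership frame: (0.868+0.795)/(1+0.868·0.795) = 1.663/1.69006 = 0.98399c.
That velocity, transformed to the rest frame of a distant observer: (0.98399+0.87)/(1+0.98399·0.87) = 1.85399/1.8560713 = 0.99888c.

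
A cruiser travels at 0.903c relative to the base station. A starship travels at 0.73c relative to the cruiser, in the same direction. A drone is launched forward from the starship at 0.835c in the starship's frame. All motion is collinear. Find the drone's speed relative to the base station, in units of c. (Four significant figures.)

Compose velocities in two stages. Stage 1 (into S'): u₁ = (0.835+0.73)/(1+0.835×0.73) = 0.97232.
Stage 2 (into S): u = (0.97232+0.903)/(1+0.97232×0.903) = 0.99857, so the speed is 0.9986c.

0.9986c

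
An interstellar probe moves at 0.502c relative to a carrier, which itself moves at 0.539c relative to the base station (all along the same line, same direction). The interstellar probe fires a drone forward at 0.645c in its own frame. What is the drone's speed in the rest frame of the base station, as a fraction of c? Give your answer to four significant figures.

0.9580c

Apply u = (u'+v)/(1+u'v) twice. Drone in the carrier frame: (0.645+0.502)/(1+0.645·0.502) = 1.147/1.32379 = 0.86645c.
That velocity, transformed to the rest frame of the base station: (0.86645+0.539)/(1+0.86645·0.539) = 1.40545/1.46701655 = 0.95803c.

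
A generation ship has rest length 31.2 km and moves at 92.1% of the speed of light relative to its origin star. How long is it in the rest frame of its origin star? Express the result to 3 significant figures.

γ = 1/√(1 − β²) = 1/√(1 − 0.848241) = 1/√0.151759 = 1/0.389563 = 2.567.
Length contraction: L = L₀/γ = 31.2/2.567 = 12.2 km.

12.2 km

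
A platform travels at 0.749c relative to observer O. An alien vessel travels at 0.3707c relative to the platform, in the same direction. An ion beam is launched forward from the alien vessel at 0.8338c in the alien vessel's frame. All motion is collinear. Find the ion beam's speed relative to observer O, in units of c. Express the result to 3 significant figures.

0.988c

Apply u = (u'+v)/(1+u'v) twice. Ion beam in the platform frame: (0.8338+0.3707)/(1+0.8338·0.3707) = 1.2045/1.30908966 = 0.92011c.
That velocity, transformed to the rest frame of observer O: (0.92011+0.749)/(1+0.92011·0.749) = 1.66911/1.68916239 = 0.98813c.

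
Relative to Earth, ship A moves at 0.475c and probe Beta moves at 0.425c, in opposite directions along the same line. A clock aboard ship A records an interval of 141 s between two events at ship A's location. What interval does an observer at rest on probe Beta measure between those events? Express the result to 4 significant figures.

Speed of ship A in probe Beta's frame: u = (v_A + v_B)/(1 + v_A v_B/c²) = (0.475 + 0.425)/(1 + 0.475×0.425) = 0.9/1.201875 = 0.74883; |u| = 0.74883c.
At |u| = 0.74883c, γ = (1 − 0.560746)^(−1/2) = 1.5088.
Ship A's interval is proper; time dilation gives Δt_B = γΔτ = 1.5088 × 141 s = 212.7 s.

212.7 s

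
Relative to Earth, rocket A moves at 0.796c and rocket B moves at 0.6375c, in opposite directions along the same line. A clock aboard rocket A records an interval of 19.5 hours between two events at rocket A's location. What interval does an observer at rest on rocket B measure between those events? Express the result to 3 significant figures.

The velocity of rocket A relative to rocket B is (0.796 + 0.6375)c / (1 + 0.796×0.6375) = 0.95094c; relative speed 0.95094c.
γ for this relative speed: γ = 1/√(1 − 0.904287) = 3.2323.
Rocket A's interval is proper; time dilation gives Δt_B = γΔτ = 3.2323 × 19.5 hours = 63.0 hours.

63.0 hours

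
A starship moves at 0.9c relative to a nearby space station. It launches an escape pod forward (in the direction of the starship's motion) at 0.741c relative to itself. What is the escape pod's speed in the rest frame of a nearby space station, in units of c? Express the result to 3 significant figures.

0.984c

Relativistic velocity addition: u = (u' + v)/(1 + u'v/c²), with u' = 0.741c and v = 0.9c.
Numerator: 0.741 + 0.9 = 1.641. Denominator: 1 + (0.741)(0.9) = 1.6669.
u = 1.641/1.6669 = 0.98446, so the speed is 0.984c.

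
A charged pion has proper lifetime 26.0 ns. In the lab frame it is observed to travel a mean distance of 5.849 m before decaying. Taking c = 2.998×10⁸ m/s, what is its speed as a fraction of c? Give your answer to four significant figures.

Lab distance = (lab lifetime)·v = γτ·βc, so βγ = d/(cτ) = 5.849/(2.998×10⁸ × 2.600×10^-8) = 0.75037.
With βγ = 0.75037: γ² = 1 + (βγ)² = 1.563055, and β = (βγ)/γ = 0.75037/1.25022 = 0.6002.

0.6002c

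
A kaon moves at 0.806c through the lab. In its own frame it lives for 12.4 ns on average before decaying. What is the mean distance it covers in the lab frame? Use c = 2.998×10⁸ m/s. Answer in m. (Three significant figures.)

5.06 m

With β = 0.806, γ = 1/√(1 − 0.806²) = 1/√0.350364 = 1.6894.
Lab-frame lifetime: Δt = γτ = 1.6894 × 12.4 ns = 20.949 ns.
Distance: d = vΔt = 0.806 × 2.998×10⁸ m/s × 2.0949×10^-8 s = 5.06 m.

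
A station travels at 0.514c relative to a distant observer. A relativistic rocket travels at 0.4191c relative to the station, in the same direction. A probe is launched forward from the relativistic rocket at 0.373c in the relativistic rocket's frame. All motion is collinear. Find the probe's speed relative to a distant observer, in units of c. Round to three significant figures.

Apply u = (u'+v)/(1+u'v) twice. Probe in the station frame: (0.373+0.4191)/(1+0.373·0.4191) = 0.7921/1.1563243 = 0.68502c.
That velocity, transformed to the rest frame of a distant observer: (0.68502+0.514)/(1+0.68502·0.514) = 1.19902/1.35210028 = 0.88678c.

0.887c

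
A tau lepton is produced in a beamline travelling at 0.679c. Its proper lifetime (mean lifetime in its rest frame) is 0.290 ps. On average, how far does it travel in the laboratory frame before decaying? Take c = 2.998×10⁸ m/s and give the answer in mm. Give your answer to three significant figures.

Lorentz factor: γ = (1 − 0.461041)^(−1/2) = 1.3621.
Lab-frame lifetime: Δt = γτ = 1.3621 × 0.290 ps = 0.39501 ps.
Distance: d = vΔt = 0.679 × 2.998×10⁸ m/s × 3.9501×10^-13 s = 8.04×10^-5 m = 0.0804 mm.

0.0804 mm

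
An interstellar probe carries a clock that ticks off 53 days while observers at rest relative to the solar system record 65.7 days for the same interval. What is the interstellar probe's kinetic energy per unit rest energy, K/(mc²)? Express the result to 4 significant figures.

0.2396

From Δt = γΔτ: γ = 65.7/53 = 1.23962.
Since K = (γ−1)mc², K/(mc²) = 1.23962 − 1 = 0.2396.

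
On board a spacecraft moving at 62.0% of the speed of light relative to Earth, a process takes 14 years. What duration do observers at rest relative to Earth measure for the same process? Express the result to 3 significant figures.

17.8 years

γ = 1/√(1 − β²) = 1/√(1 − 0.3844) = 1/√0.6156 = 1/0.784602 = 1.2745.
Time dilation: Δt = γ·Δτ = 1.2745 × 14 = 17.8 years.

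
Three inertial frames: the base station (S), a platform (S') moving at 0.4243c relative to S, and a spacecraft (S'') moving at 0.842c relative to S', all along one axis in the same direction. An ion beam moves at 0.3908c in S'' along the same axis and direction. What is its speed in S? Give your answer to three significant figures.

Compose velocities in two stages. Stage 1 (into S'): u₁ = (0.3908+0.842)/(1+0.3908×0.842) = 0.92758.
Stage 2 (into S): u = (0.92758+0.4243)/(1+0.92758×0.4243) = 0.97008, so the speed is 0.970c.

0.970c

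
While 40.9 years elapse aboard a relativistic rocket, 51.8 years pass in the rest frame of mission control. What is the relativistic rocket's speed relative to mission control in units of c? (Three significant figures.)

0.614c

γ = Δt/Δτ = 51.8/40.9 = 1.2665.
β = √(1 − 1/γ²) = √(1 − 0.623433) = √0.376567 = 0.614.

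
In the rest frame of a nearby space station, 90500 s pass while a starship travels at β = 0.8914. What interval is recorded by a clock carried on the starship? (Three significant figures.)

Lorentz factor: γ = (1 − 0.79459396)^(−1/2) = 2.2064.
The starship's clock runs slow as seen from a nearby space station, so Δτ = Δt/γ = 90500/2.2064 = 41000 s.

41000 s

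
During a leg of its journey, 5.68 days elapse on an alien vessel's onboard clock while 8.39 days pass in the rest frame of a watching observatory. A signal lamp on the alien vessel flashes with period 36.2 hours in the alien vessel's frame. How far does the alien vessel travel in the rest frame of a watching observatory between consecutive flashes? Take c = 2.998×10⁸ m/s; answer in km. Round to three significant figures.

4.25×10^10 km

From Δt = γΔτ: γ = 8.39/5.68 = 1.47711.
β = √(1 − 1/γ²) = 0.73599. Lab-frame period = γτ = 1.47711×36.2 hours = 53.471 hours. Distance = βc × γτ = 0.73599 × 2.998×10⁸ m/s × 192495.6 s = 4.2474×10^13 m = 4.25×10^10 km.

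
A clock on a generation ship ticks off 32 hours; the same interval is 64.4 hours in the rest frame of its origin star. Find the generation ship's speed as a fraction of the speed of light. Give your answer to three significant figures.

γ = Δt/Δτ = 64.4/32 = 2.0125.
β = √(1 − 1/γ²) = √(1 − 0.246904) = √0.753096 = 0.868.

0.868c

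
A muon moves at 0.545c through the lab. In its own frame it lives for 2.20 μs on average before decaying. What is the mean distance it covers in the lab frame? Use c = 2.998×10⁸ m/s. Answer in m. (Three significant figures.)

γ = 1/√(1 − β²) = 1/√(1 − 0.297025) = 1/√0.702975 = 1/0.838436 = 1.1927.
Lab-frame lifetime: Δt = γτ = 1.1927 × 2.20 μs = 2.6239 μs.
Distance: d = vΔt = 0.545 × 2.998×10⁸ m/s × 2.6239×10^-6 s = 429 m.

429 m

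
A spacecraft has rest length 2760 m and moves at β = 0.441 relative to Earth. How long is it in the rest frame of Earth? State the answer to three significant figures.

2480 m

With β = 0.441, γ = 1/√(1 − 0.441²) = 1/√0.805519 = 1.1142.
Along the direction of motion the measured length is L₀/γ = 2760/1.1142 = 2480 m.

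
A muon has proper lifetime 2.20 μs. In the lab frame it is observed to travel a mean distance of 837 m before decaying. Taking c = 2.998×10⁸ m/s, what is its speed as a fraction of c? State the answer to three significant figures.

Let x = d/(cτ) = 837.0 m / (2.998×10⁸ m/s × 2.200×10^-6 s) = 1.269. Since d = βγcτ, x = βγ = β/√(1−β²).
Solving: β² = x²/(1+x²) = 1.61036/2.61036 = 0.616911, so β = 0.785.

0.785c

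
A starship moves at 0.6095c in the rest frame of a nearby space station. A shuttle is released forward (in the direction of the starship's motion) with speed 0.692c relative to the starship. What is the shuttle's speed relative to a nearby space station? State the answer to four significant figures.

In units of c, u = (u' + v)/(1 + u'v) with u' = 0.692 and v = 0.6095.
Numerator: 0.692 + 0.6095 = 1.3015. Denominator: 1 + (0.692)(0.6095) = 1.421774.
u = 1.3015/1.421774 = 0.91541, so the speed is 0.9154c.

0.9154c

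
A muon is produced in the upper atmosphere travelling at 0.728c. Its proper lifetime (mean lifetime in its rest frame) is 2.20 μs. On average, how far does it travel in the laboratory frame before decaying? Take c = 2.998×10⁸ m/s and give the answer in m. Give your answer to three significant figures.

700 m

β² = 0.529984, so γ = 1/√0.470016 = 1.4586.
Lab-frame lifetime: Δt = γτ = 1.4586 × 2.20 μs = 3.2089 μs.
Distance: d = vΔt = 0.728 × 2.998×10⁸ m/s × 3.2089×10^-6 s = 700 m.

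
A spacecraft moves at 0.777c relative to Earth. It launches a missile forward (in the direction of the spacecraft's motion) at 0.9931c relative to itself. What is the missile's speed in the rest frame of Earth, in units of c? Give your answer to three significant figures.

Relativistic velocity addition: u = (u' + v)/(1 + u'v/c²), with u' = 0.9931c and v = 0.777c.
Numerator: 0.9931 + 0.777 = 1.7701. Denominator: 1 + (0.9931)(0.777) = 1.7716387.
u = 1.7701/1.7716387 = 0.99913, so the speed is 0.999c.

0.999c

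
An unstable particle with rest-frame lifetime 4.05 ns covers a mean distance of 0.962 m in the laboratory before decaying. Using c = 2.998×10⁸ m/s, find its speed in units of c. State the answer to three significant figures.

0.621c

d = βγcτ ⇒ βγ = d/(cτ) = 0.9620 m / (1.21419 m) = 0.7923.
β = (βγ)/√(1+(βγ)²) = 0.7923/√1.627739 = 0.621.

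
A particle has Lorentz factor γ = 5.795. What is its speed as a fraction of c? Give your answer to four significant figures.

0.9850c

β = √(1 − 1/γ²) = √(1 − 1/33.582025) = √0.970222 = 0.9850.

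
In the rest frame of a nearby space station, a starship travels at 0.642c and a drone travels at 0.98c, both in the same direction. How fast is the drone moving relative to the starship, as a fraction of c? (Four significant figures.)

Transform to the starship's frame: u' = (u − v)/(1 − uv/c²).
u' = (0.98 − 0.642)/(1 − 0.98×0.642) = 0.338/0.37084 = 0.91144.
Speed in the starship's frame: 0.9114c (in the same direction).

0.9114c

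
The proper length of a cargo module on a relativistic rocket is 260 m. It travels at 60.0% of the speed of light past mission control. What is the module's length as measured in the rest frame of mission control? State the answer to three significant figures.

With β = 0.6, γ = 1/√(1 − 0.6²) = 1/√0.64 = 1.25.
Length contraction: L = L₀/γ = 260/1.25 = 208 m.

208 m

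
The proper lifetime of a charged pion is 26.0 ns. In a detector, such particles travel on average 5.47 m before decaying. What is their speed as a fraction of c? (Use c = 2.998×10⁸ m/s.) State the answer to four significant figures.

0.5744c

d = βγcτ ⇒ βγ = d/(cτ) = 5.470 m / (7.7948 m) = 0.70175.
β = (βγ)/√(1+(βγ)²) = 0.70175/√1.492453 = 0.5744.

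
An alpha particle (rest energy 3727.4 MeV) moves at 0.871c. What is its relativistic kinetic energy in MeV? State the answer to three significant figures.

Lorentz factor: γ = (1 − 0.758641)^(−1/2) = 2.0355.
Kinetic energy: K = (γ − 1)mc² = (2.0355 − 1) × 3727.4 MeV = 1.0355 × 3727.4 = 3860 MeV.

3860 MeV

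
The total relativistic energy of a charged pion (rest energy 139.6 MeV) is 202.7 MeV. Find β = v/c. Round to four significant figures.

Total energy E = γmc² gives γ = 202.7/139.6 = 1.452.
Hence β = √(1 − 1/γ²) = √(1 − 0.474315) = √0.525685 = 0.7250.

0.7250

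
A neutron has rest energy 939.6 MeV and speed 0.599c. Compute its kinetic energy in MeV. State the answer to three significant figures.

With β = 0.599, γ = 1/√(1 − 0.599²) = 1/√0.641199 = 1.24883.
Kinetic energy: K = (γ − 1)mc² = (1.24883 − 1) × 939.6 MeV = 0.24883 × 939.6 = 234 MeV.

234 MeV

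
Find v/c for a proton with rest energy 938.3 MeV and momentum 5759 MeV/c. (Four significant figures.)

0.9870

βγ = pc/(mc²) = 5759/938.3 = 6.1377.
Since γ² = 1 + (βγ)² = 38.6714, γ = √38.6714 = 6.21863, and β = (βγ)/γ = 6.1377/6.21863 = 0.9870.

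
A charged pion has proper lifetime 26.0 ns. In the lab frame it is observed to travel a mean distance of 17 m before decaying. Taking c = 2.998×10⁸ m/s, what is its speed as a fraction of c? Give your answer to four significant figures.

Lab distance = (lab lifetime)·v = γτ·βc, so βγ = d/(cτ) = 17.00/(2.998×10⁸ × 2.600×10^-8) = 2.1809.
With βγ = 2.1809: γ² = 1 + (βγ)² = 5.75632, and β = (βγ)/γ = 2.1809/2.39923 = 0.9090.

0.9090c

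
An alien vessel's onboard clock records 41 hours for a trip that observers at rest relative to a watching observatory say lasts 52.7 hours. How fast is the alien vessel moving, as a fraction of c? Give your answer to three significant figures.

0.628c

γ = Δt/Δτ = 52.7/41 = 1.2854.
β = √(1 − 1/γ²) = √(1 − 0.605234) = √0.394766 = 0.628.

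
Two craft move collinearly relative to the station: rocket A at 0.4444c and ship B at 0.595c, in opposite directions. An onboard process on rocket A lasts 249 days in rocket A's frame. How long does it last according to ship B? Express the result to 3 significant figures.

The velocity of rocket A relative to ship B is (0.4444 + 0.595)c / (1 + 0.4444×0.595) = 0.82204c; relative speed 0.82204c.
At |u| = 0.82204c, γ = (1 − 0.67575)^(−1/2) = 1.7561.
The clock on rocket A records proper time, so ship B measures Δt = γΔτ = 1.7561 × 249 = 437 days.

437 days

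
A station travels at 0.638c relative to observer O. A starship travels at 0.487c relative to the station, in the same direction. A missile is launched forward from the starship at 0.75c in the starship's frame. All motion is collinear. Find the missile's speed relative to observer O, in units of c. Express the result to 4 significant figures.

0.9785c

First combine the missile and starship (S''→S'): u₁ = (0.75 + 0.487)/(1 + 0.75×0.487) = 1.237/1.36525 = 0.90606.
Then combine with the station (S'→S): u = (0.90606 + 0.638)/(1 + 0.90606×0.638) = 1.54406/1.57806628 = 0.97845.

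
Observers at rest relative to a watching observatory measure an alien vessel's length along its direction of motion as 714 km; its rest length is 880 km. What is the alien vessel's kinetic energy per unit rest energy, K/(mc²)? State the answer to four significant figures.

0.2325

Length contraction gives γ = L₀/L = 880/714 = 1.23249.
Since K = (γ−1)mc², K/(mc²) = 1.23249 − 1 = 0.2325.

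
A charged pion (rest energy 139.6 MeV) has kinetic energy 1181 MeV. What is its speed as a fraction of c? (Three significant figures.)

γ = 1 + K/(mc²) = 1 + 1181/139.6 = 9.4599.
β = √(1 − 1/γ²) = √(1 − 0.0111745) = √0.9888255 = 0.994.

0.994c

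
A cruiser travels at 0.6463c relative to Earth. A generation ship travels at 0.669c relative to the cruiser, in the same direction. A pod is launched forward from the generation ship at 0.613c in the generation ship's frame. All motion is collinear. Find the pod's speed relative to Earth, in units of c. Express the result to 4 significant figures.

0.9798c

Apply u = (u'+v)/(1+u'v) twice. Pod in the cruiser frame: (0.613+0.669)/(1+0.613·0.669) = 1.282/1.410097 = 0.90916c.
That velocity, transformed to the rest frame of Earth: (0.90916+0.6463)/(1+0.90916·0.6463) = 1.55546/1.587590108 = 0.97976c.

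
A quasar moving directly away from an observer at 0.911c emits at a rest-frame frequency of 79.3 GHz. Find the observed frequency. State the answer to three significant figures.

Relativistic Doppler (source moving away): f_obs = f_src · √((1−β)/(1+β)).
With β = 0.911: factor = √(0.089/1.911) = 0.21581.
f_obs = 79.3 × 0.21581 = 17.1 GHz.

17.1 GHz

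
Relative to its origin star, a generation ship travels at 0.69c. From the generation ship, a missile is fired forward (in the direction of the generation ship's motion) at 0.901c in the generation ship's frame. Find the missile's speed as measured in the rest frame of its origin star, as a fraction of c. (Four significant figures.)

0.9811c

Relativistic velocity addition: u = (u' + v)/(1 + u'v/c²), with u' = 0.901c and v = 0.69c.
Numerator: 0.901 + 0.69 = 1.591. Denominator: 1 + (0.901)(0.69) = 1.62169.
u = 1.591/1.62169 = 0.98108, so the speed is 0.9811c.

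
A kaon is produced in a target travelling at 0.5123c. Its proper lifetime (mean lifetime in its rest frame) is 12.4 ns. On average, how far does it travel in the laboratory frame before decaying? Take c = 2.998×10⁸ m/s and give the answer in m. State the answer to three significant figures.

With β = 0.5123, γ = 1/√(1 − 0.5123²) = 1/√0.73754871 = 1.1644.
Lab-frame lifetime: Δt = γτ = 1.1644 × 12.4 ns = 14.439 ns.
Distance: d = vΔt = 0.5123 × 2.998×10⁸ m/s × 1.4439×10^-8 s = 2.22 m.

2.22 m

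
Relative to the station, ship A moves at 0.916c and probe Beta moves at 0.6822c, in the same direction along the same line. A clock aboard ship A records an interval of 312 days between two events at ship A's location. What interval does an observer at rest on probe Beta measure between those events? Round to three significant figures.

Transform ship A's velocity into probe Beta's frame: (0.916 − 0.6822)/(1 − 0.916·0.6822) = 0.2338/0.3751048, so the relative speed is 0.62329c.
At |u| = 0.62329c, γ = (1 − 0.38849)^(−1/2) = 1.2788.
The clock on ship A records proper time, so probe Beta measures Δt = γΔτ = 1.2788 × 312 = 399 days.

399 days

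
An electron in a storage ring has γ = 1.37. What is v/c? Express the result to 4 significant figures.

β = √(1 − 1/γ²) = √(1 − 1/1.8769) = √0.467207 = 0.6835.

0.6835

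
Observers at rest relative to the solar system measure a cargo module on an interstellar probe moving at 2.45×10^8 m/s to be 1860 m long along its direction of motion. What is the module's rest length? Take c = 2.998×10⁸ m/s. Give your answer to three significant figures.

β = v/c = (2.45×10^8 m/s)/(2.998×10⁸ m/s) = 0.817211.
γ = 1/√(1 − β²) = 1/√(1 − 0.6678338) = 1/√0.3321662 = 1/0.576339 = 1.7351.
Proper length: L₀ = γ·L = 1.7351 × 1860 = 3230 m.

3230 m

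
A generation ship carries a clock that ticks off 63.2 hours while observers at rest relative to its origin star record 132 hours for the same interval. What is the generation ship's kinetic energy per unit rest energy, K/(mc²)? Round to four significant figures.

From Δt = γΔτ: γ = 132/63.2 = 2.08861.
K/(mc²) = γ − 1 = 2.08861 − 1 = 1.089.

1.089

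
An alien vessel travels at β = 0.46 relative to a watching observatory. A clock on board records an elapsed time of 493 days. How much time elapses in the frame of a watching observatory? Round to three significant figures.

Lorentz factor: γ = (1 − 0.2116)^(−1/2) = 1.1262.
The onboard clock measures proper time, so the interval in the rest frame of a watching observatory is dilated: Δt = γ·Δτ = 1.1262 × 493 days = 555 days.

555 days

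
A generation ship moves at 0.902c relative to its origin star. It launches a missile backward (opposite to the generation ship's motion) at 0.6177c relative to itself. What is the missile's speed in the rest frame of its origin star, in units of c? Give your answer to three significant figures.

In units of c, u = (u' + v)/(1 + u'v) with u' = −0.6177 and v = 0.902.
Numerator: −0.6177 + 0.902 = 0.2843. Denominator: 1 + (−0.6177)(0.902) = 0.4428346.
u = 0.2843/0.4428346 = 0.642, so the speed is 0.642c.

0.642c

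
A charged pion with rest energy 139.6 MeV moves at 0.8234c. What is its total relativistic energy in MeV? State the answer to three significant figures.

Lorentz factor: γ = (1 − 0.67798756)^(−1/2) = 1.7622.
Total energy: E = γmc² = 1.7622 × 139.6 MeV = 246 MeV.

246 MeV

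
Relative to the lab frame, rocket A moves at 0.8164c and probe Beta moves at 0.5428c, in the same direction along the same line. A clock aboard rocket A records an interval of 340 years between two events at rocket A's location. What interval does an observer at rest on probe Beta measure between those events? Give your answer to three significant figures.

Speed of rocket A in probe Beta's frame: u = (v_A − v_B)/(1 − v_A v_B/c²) = (0.8164 − 0.5428)/(1 − 0.8164×0.5428) = 0.2736/0.55685808 = 0.49133; |u| = 0.49133c.
γ for this relative speed: γ = 1/√(1 − 0.241405) = 1.1481.
The clock on rocket A records proper time, so probe Beta measures Δt = γΔτ = 1.1481 × 340 = 390 years.

390 years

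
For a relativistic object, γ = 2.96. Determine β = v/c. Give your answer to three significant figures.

0.941

β = √(1 − 1/γ²) = √(1 − 1/8.7616) = √0.885866 = 0.941.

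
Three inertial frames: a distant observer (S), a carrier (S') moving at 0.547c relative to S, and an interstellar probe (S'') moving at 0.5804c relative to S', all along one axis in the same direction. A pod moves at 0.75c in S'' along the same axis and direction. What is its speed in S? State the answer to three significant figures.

Apply u = (u'+v)/(1+u'v) twice. Pod in the carrier frame: (0.75+0.5804)/(1+0.75·0.5804) = 1.3304/1.4353 = 0.92691c.
That velocity, transformed to the rest frame of a distant observer: (0.92691+0.547)/(1+0.92691·0.547) = 1.47391/1.50701977 = 0.97803c.

0.978c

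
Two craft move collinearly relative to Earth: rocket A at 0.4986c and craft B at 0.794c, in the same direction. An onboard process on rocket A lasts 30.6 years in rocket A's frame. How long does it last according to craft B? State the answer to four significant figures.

35.08 years

The velocity of rocket A relative to craft B is (0.4986 − 0.794)c / (1 − 0.4986×0.794) = −0.48898c; relative speed 0.48898c.
At |u| = 0.48898c, γ = (1 − 0.239101)^(−1/2) = 1.1464.
Rocket A's interval is proper; time dilation gives Δt_B = γΔτ = 1.1464 × 30.6 years = 35.08 years.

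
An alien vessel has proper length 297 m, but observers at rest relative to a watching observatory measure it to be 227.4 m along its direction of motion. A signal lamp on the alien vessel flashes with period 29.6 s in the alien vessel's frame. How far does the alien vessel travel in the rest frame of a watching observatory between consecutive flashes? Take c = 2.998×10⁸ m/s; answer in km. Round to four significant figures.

7.455×10^6 km

From L = L₀/γ: γ = 297/227.4 = 1.30607.
β = √(1 − 1/γ²) = 0.64325. Lab-frame period = γτ = 1.30607×29.6 s = 38.66 s. Distance = βc × γτ = 0.64325 × 2.998×10⁸ m/s × 38.66 s = 7.4554×10^9 m = 7.455×10^6 km.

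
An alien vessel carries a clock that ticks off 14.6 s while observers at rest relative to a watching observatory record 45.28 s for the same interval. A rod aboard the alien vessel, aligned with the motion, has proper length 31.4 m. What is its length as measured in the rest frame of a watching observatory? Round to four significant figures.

10.12 m

The time-dilation ratio gives γ = 45.28/14.6 = 3.10137.
The rod contracts by the same γ: 31.4 m / 3.10137 = 10.12 m.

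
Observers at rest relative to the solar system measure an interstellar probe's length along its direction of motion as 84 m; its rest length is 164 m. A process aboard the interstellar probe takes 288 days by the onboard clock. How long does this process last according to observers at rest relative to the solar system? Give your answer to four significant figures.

562.3 days

From L = L₀/γ: γ = 164/84 = 1.95238.
Δt = γΔτ = 1.95238 × 288 = 562.3 days.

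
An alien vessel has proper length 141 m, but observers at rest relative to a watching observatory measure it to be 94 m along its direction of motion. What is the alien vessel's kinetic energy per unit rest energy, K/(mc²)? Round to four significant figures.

Length contraction gives γ = L₀/L = 141/94 = 1.5.
Since K = (γ−1)mc², K/(mc²) = 1.5 − 1 = 0.5000.

0.5000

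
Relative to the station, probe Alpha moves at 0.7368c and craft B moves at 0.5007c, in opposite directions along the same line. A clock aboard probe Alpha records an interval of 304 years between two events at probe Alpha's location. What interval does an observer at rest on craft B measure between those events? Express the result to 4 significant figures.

Speed of probe Alpha in craft B's frame: u = (v_A + v_B)/(1 + v_A v_B/c²) = (0.7368 + 0.5007)/(1 + 0.7368×0.5007) = 1.2375/1.36891576 = 0.904; |u| = 0.904c.
At |u| = 0.904c, γ = (1 − 0.817216)^(−1/2) = 2.339.
The clock on probe Alpha records proper time, so craft B measures Δt = γΔτ = 2.339 × 304 = 711.1 years.

711.1 years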